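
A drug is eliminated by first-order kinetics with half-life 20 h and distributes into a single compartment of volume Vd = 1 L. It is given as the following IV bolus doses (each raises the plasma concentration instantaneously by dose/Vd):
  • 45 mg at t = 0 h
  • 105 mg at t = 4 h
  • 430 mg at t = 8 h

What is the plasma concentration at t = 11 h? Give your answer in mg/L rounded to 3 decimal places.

500.655 mg/L

k = ln 2 / 20 = 0.03466 per h
Dose 1 (45 mg at t=0 h): 45·exp(−0.03466·11) = 30.736 mg/L
Dose 2 (105 mg at t=4 h): 105·exp(−0.03466·7) = 82.381 mg/L
Dose 3 (430 mg at t=8 h): 430·exp(−0.03466·3) = 387.538 mg/L
C(11) = 30.736 + 82.381 + 387.538 = 500.655 mg/L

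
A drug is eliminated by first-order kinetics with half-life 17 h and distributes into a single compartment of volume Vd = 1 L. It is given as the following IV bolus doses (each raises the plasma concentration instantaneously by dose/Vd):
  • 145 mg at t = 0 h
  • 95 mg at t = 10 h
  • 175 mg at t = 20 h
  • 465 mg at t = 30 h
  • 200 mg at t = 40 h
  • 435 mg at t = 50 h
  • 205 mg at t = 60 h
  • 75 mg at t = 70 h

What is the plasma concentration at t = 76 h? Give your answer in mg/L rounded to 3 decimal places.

464.358 mg/L

k = ln 2 / 17 = 0.04077 per h
Dose 1 (145 mg at t=0 h): 145·exp(−0.04077·76) = 6.540 mg/L
Dose 2 (95 mg at t=10 h): 95·exp(−0.04077·66) = 6.442 mg/L
Dose 3 (175 mg at t=20 h): 175·exp(−0.04077·56) = 17.841 mg/L
Dose 4 (465 mg at t=30 h): 465·exp(−0.04077·46) = 71.269 mg/L
Dose 5 (200 mg at t=40 h): 200·exp(−0.04077·36) = 46.084 mg/L
Dose 6 (435 mg at t=50 h): 435·exp(−0.04077·26) = 150.692 mg/L
Dose 7 (205 mg at t=60 h): 205·exp(−0.04077·16) = 106.766 mg/L
Dose 8 (75 mg at t=70 h): 75·exp(−0.04077·6) = 58.724 mg/L
C(76) = 6.540 + 6.442 + 17.841 + 71.269 + 46.084 + 150.692 + 106.766 + 58.724 = 464.358 mg/L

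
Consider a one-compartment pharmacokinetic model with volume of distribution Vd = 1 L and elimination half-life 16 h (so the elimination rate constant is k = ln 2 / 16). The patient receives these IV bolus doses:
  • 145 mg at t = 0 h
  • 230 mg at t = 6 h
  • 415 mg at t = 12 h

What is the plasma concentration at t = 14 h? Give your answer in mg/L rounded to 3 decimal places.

k = ln 2 / 16 = 0.04332 per h
Dose 1 (145 mg at t=0 h): 145·exp(−0.04332·14) = 79.062 mg/L
Dose 2 (230 mg at t=6 h): 230·exp(−0.04332·8) = 162.635 mg/L
Dose 3 (415 mg at t=12 h): 415·exp(−0.04332·2) = 380.557 mg/L
C(14) = 79.062 + 162.635 + 380.557 = 622.253 mg/L

622.253 mg/L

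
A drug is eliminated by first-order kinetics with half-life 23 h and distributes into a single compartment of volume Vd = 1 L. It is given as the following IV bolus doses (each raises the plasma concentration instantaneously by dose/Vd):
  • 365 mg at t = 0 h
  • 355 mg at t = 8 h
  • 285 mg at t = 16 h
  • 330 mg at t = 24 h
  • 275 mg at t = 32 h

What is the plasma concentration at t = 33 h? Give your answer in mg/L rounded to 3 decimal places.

991.317 mg/L

k = ln 2 / 23 = 0.03014 per h
Dose 1 (365 mg at t=0 h): 365·exp(−0.03014·33) = 135.014 mg/L
Dose 2 (355 mg at t=8 h): 355·exp(−0.03014·25) = 167.117 mg/L
Dose 3 (285 mg at t=16 h): 285·exp(−0.03014·17) = 170.744 mg/L
Dose 4 (330 mg at t=24 h): 330·exp(−0.03014·9) = 251.605 mg/L
Dose 5 (275 mg at t=32 h): 275·exp(−0.03014·1) = 266.836 mg/L
C(33) = 135.014 + 167.117 + 170.744 + 251.605 + 266.836 = 991.317 mg/L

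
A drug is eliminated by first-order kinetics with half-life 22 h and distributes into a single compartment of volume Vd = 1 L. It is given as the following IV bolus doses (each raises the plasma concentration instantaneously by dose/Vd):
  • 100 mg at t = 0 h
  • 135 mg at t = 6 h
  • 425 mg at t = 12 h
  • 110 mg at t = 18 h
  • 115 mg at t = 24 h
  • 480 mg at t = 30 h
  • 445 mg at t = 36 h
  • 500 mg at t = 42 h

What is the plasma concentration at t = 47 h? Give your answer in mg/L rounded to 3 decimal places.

k = ln 2 / 22 = 0.03151 per h
Dose 1 (100 mg at t=0 h): 100·exp(−0.03151·47) = 22.745 mg/L
Dose 2 (135 mg at t=6 h): 135·exp(−0.03151·41) = 37.096 mg/L
Dose 3 (425 mg at t=12 h): 425·exp(−0.03151·35) = 141.084 mg/L
Dose 4 (110 mg at t=18 h): 110·exp(−0.03151·29) = 44.114 mg/L
Dose 5 (115 mg at t=24 h): 115·exp(−0.03151·23) = 55.717 mg/L
Dose 6 (480 mg at t=30 h): 480·exp(−0.03151·17) = 280.949 mg/L
Dose 7 (445 mg at t=36 h): 445·exp(−0.03151·11) = 314.663 mg/L
Dose 8 (500 mg at t=42 h): 500·exp(−0.03151·5) = 427.124 mg/L
C(47) = 22.745 + 37.096 + 141.084 + 44.114 + 55.717 + 280.949 + 314.663 + 427.124 = 1323.491 mg/L

1323.491 mg/L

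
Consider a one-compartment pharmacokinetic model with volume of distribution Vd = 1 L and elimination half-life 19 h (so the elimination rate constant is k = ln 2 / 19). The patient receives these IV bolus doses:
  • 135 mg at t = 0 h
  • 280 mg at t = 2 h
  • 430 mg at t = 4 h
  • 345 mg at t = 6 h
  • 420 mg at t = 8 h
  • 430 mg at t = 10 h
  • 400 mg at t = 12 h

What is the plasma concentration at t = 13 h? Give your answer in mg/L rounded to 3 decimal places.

1969.427 mg/L

k = ln 2 / 19 = 0.03648 per h
Dose 1 (135 mg at t=0 h): 135·exp(−0.03648·13) = 84.017 mg/L
Dose 2 (280 mg at t=2 h): 280·exp(−0.03648·11) = 187.447 mg/L
Dose 3 (430 mg at t=4 h): 430·exp(−0.03648·9) = 309.653 mg/L
Dose 4 (345 mg at t=6 h): 345·exp(−0.03648·7) = 267.247 mg/L
Dose 5 (420 mg at t=8 h): 420·exp(−0.03648·5) = 349.970 mg/L
Dose 6 (430 mg at t=10 h): 430·exp(−0.03648·3) = 385.423 mg/L
Dose 7 (400 mg at t=12 h): 400·exp(−0.03648·1) = 385.670 mg/L
C(13) = 84.017 + 187.447 + 309.653 + 267.247 + 349.970 + 385.423 + 385.670 = 1969.427 mg/L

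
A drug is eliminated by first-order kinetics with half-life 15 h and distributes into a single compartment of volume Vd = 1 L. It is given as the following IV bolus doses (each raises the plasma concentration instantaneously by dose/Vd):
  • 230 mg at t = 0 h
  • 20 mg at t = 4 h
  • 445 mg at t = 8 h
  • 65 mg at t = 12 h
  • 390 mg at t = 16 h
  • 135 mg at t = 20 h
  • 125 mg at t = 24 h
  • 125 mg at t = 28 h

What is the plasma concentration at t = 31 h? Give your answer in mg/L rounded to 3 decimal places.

716.877 mg/L

k = ln 2 / 15 = 0.04621 per h
Dose 1 (230 mg at t=0 h): 230·exp(−0.04621·31) = 54.903 mg/L
Dose 2 (20 mg at t=4 h): 20·exp(−0.04621·27) = 5.743 mg/L
Dose 3 (445 mg at t=8 h): 445·exp(−0.04621·23) = 153.738 mg/L
Dose 4 (65 mg at t=12 h): 65·exp(−0.04621·19) = 27.015 mg/L
Dose 5 (390 mg at t=16 h): 390·exp(−0.04621·15) = 195.000 mg/L
Dose 6 (135 mg at t=20 h): 135·exp(−0.04621·11) = 81.204 mg/L
Dose 7 (125 mg at t=24 h): 125·exp(−0.04621·7) = 90.454 mg/L
Dose 8 (125 mg at t=28 h): 125·exp(−0.04621·3) = 108.819 mg/L
C(31) = 54.903 + 5.743 + 153.738 + 27.015 + 195.000 + 81.204 + 90.454 + 108.819 = 716.877 mg/L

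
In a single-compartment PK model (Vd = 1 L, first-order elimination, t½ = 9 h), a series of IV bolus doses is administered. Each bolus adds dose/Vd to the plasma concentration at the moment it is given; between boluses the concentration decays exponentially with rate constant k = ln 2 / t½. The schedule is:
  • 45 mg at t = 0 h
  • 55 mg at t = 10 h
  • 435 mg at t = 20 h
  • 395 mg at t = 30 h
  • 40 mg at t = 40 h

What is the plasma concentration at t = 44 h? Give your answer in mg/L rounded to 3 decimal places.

k = ln 2 / 9 = 0.07702 per h
Dose 1 (45 mg at t=0 h): 45·exp(−0.07702·44) = 1.519 mg/L
Dose 2 (55 mg at t=10 h): 55·exp(−0.07702·34) = 4.010 mg/L
Dose 3 (435 mg at t=20 h): 435·exp(−0.07702·24) = 68.508 mg/L
Dose 4 (395 mg at t=30 h): 395·exp(−0.07702·14) = 134.378 mg/L
Dose 5 (40 mg at t=40 h): 40·exp(−0.07702·4) = 29.395 mg/L
C(44) = 1.519 + 4.010 + 68.508 + 134.378 + 29.395 = 237.810 mg/L

237.810 mg/L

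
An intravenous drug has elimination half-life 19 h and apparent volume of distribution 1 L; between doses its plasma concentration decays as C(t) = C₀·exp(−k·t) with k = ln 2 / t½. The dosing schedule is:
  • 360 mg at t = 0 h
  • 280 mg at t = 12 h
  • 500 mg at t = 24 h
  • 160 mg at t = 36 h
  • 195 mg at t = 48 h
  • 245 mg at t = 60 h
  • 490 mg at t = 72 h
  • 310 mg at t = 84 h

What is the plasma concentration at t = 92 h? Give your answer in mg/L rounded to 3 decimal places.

k = ln 2 / 19 = 0.03648 per h
Dose 1 (360 mg at t=0 h): 360·exp(−0.03648·92) = 12.551 mg/L
Dose 2 (280 mg at t=12 h): 280·exp(−0.03648·80) = 15.124 mg/L
Dose 3 (500 mg at t=24 h): 500·exp(−0.03648·68) = 41.841 mg/L
Dose 4 (160 mg at t=36 h): 160·exp(−0.03648·56) = 20.743 mg/L
Dose 5 (195 mg at t=48 h): 195·exp(−0.03648·44) = 39.166 mg/L
Dose 6 (245 mg at t=60 h): 245·exp(−0.03648·32) = 76.237 mg/L
Dose 7 (490 mg at t=72 h): 490·exp(−0.03648·20) = 236.223 mg/L
Dose 8 (310 mg at t=84 h): 310·exp(−0.03648·8) = 231.533 mg/L
C(92) = 12.551 + 15.124 + 41.841 + 20.743 + 39.166 + 76.237 + 236.223 + 231.533 = 673.418 mg/L

673.418 mg/L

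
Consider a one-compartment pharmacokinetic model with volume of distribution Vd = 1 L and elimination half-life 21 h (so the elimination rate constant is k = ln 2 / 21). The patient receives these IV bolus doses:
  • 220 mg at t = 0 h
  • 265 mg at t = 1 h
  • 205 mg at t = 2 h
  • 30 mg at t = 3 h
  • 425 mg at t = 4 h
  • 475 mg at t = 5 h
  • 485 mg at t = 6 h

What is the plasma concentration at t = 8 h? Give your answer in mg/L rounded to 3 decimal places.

1829.550 mg/L

k = ln 2 / 21 = 0.03301 per h
Dose 1 (220 mg at t=0 h): 220·exp(−0.03301·8) = 168.945 mg/L
Dose 2 (265 mg at t=1 h): 265·exp(−0.03301·7) = 210.331 mg/L
Dose 3 (205 mg at t=2 h): 205·exp(−0.03301·6) = 168.169 mg/L
Dose 4 (30 mg at t=3 h): 30·exp(−0.03301·5) = 25.436 mg/L
Dose 5 (425 mg at t=4 h): 425·exp(−0.03301·4) = 372.434 mg/L
Dose 6 (475 mg at t=5 h): 475·exp(−0.03301·3) = 430.219 mg/L
Dose 7 (485 mg at t=6 h): 485·exp(−0.03301·2) = 454.017 mg/L
C(8) = 168.945 + 210.331 + 168.169 + 25.436 + 372.434 + 430.219 + 454.017 = 1829.550 mg/L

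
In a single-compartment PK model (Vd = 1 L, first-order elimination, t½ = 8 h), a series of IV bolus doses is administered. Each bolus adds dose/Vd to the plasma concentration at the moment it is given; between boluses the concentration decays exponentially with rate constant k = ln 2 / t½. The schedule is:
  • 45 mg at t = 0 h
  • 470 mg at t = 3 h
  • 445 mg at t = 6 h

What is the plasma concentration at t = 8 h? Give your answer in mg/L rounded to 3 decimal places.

k = ln 2 / 8 = 0.08664 per h
Dose 1 (45 mg at t=0 h): 45·exp(−0.08664·8) = 22.500 mg/L
Dose 2 (470 mg at t=3 h): 470·exp(−0.08664·5) = 304.757 mg/L
Dose 3 (445 mg at t=6 h): 445·exp(−0.08664·2) = 374.199 mg/L
C(8) = 22.500 + 304.757 + 374.199 = 701.456 mg/L

701.456 mg/L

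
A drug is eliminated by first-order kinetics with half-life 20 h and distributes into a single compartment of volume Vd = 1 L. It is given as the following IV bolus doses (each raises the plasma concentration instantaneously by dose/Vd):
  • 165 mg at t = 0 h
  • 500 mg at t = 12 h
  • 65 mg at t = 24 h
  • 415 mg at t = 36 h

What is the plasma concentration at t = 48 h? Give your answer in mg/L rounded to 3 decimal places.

k = ln 2 / 20 = 0.03466 per h
Dose 1 (165 mg at t=0 h): 165·exp(−0.03466·48) = 31.262 mg/L
Dose 2 (500 mg at t=12 h): 500·exp(−0.03466·36) = 143.587 mg/L
Dose 3 (65 mg at t=24 h): 65·exp(−0.03466·24) = 28.293 mg/L
Dose 4 (415 mg at t=36 h): 415·exp(−0.03466·12) = 273.798 mg/L
C(48) = 31.262 + 143.587 + 28.293 + 273.798 = 476.940 mg/L

476.940 mg/L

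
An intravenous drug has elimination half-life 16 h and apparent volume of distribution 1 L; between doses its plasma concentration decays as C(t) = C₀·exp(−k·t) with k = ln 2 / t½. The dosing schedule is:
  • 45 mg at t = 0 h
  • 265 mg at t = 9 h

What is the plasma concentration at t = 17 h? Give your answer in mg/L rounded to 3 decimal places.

k = ln 2 / 16 = 0.04332 per h
Dose 1 (45 mg at t=0 h): 45·exp(−0.04332·17) = 21.546 mg/L
Dose 2 (265 mg at t=9 h): 265·exp(−0.04332·8) = 187.383 mg/L
C(17) = 21.546 + 187.383 = 208.929 mg/L

208.929 mg/L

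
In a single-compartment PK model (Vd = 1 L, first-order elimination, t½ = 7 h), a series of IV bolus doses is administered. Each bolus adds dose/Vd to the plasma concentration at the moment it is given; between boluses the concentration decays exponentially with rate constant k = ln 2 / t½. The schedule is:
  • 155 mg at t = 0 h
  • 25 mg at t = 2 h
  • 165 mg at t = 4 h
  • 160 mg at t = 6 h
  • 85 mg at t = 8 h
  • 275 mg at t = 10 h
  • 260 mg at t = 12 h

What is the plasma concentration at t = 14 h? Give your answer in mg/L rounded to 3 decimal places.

625.396 mg/L

k = ln 2 / 7 = 0.09902 per h
Dose 1 (155 mg at t=0 h): 155·exp(−0.09902·14) = 38.750 mg/L
Dose 2 (25 mg at t=2 h): 25·exp(−0.09902·12) = 7.619 mg/L
Dose 3 (165 mg at t=4 h): 165·exp(−0.09902·10) = 61.297 mg/L
Dose 4 (160 mg at t=6 h): 160·exp(−0.09902·8) = 72.458 mg/L
Dose 5 (85 mg at t=8 h): 85·exp(−0.09902·6) = 46.924 mg/L
Dose 6 (275 mg at t=10 h): 275·exp(−0.09902·4) = 185.061 mg/L
Dose 7 (260 mg at t=12 h): 260·exp(−0.09902·2) = 213.287 mg/L
C(14) = 38.750 + 7.619 + 61.297 + 72.458 + 46.924 + 185.061 + 213.287 = 625.396 mg/L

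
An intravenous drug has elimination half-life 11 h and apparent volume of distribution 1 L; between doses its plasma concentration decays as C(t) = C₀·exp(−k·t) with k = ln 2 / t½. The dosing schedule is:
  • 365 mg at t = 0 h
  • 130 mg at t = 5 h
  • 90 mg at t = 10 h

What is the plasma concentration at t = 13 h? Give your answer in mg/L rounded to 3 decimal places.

313.914 mg/L

k = ln 2 / 11 = 0.06301 per h
Dose 1 (365 mg at t=0 h): 365·exp(−0.06301·13) = 160.890 mg/L
Dose 2 (130 mg at t=5 h): 130·exp(−0.06301·8) = 78.526 mg/L
Dose 3 (90 mg at t=10 h): 90·exp(−0.06301·3) = 74.498 mg/L
C(13) = 160.890 + 78.526 + 74.498 = 313.914 mg/L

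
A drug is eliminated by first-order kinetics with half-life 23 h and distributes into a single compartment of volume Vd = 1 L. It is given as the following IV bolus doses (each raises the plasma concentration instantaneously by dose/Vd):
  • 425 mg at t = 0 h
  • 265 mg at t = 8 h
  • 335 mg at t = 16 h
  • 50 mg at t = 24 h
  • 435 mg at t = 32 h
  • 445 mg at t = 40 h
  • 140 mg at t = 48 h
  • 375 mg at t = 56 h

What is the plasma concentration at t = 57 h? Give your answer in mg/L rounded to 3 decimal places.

k = ln 2 / 23 = 0.03014 per h
Dose 1 (425 mg at t=0 h): 425·exp(−0.03014·57) = 76.271 mg/L
Dose 2 (265 mg at t=8 h): 265·exp(−0.03014·49) = 60.523 mg/L
Dose 3 (335 mg at t=16 h): 335·exp(−0.03014·41) = 97.370 mg/L
Dose 4 (50 mg at t=24 h): 50·exp(−0.03014·33) = 18.495 mg/L
Dose 5 (435 mg at t=32 h): 435·exp(−0.03014·25) = 204.778 mg/L
Dose 6 (445 mg at t=40 h): 445·exp(−0.03014·17) = 266.600 mg/L
Dose 7 (140 mg at t=48 h): 140·exp(−0.03014·9) = 106.742 mg/L
Dose 8 (375 mg at t=56 h): 375·exp(−0.03014·1) = 363.867 mg/L
C(57) = 76.271 + 60.523 + 97.370 + 18.495 + 204.778 + 266.600 + 106.742 + 363.867 = 1194.645 mg/L

1194.645 mg/L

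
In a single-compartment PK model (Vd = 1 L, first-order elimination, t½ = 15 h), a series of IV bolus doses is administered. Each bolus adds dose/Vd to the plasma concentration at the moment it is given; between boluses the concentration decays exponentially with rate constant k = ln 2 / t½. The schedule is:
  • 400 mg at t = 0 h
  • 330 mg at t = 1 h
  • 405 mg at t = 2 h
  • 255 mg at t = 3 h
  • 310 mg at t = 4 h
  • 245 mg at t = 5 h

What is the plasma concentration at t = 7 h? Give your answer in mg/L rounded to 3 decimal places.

1566.204 mg/L

k = ln 2 / 15 = 0.04621 per h
Dose 1 (400 mg at t=0 h): 400·exp(−0.04621·7) = 289.454 mg/L
Dose 2 (330 mg at t=1 h): 330·exp(−0.04621·6) = 250.093 mg/L
Dose 3 (405 mg at t=2 h): 405·exp(−0.04621·5) = 321.449 mg/L
Dose 4 (255 mg at t=3 h): 255·exp(−0.04621·4) = 211.966 mg/L
Dose 5 (310 mg at t=4 h): 310·exp(−0.04621·3) = 269.871 mg/L
Dose 6 (245 mg at t=5 h): 245·exp(−0.04621·2) = 223.372 mg/L
C(7) = 289.454 + 250.093 + 321.449 + 211.966 + 269.871 + 223.372 = 1566.204 mg/L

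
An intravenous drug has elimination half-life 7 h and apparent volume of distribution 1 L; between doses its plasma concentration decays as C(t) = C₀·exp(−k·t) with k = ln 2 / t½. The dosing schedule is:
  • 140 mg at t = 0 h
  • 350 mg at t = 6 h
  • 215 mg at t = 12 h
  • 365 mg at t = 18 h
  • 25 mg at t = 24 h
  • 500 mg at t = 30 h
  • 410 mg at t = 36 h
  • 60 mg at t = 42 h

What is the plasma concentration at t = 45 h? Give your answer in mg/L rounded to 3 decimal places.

371.452 mg/L

k = ln 2 / 7 = 0.09902 per h
Dose 1 (140 mg at t=0 h): 140·exp(−0.09902·45) = 1.625 mg/L
Dose 2 (350 mg at t=6 h): 350·exp(−0.09902·39) = 7.360 mg/L
Dose 3 (215 mg at t=12 h): 215·exp(−0.09902·33) = 8.190 mg/L
Dose 4 (365 mg at t=18 h): 365·exp(−0.09902·27) = 25.187 mg/L
Dose 5 (25 mg at t=24 h): 25·exp(−0.09902·21) = 3.125 mg/L
Dose 6 (500 mg at t=30 h): 500·exp(−0.09902·15) = 113.215 mg/L
Dose 7 (410 mg at t=36 h): 410·exp(−0.09902·9) = 168.169 mg/L
Dose 8 (60 mg at t=42 h): 60·exp(−0.09902·3) = 44.580 mg/L
C(45) = 1.625 + 7.360 + 8.190 + 25.187 + 3.125 + 113.215 + 168.169 + 44.580 = 371.452 mg/L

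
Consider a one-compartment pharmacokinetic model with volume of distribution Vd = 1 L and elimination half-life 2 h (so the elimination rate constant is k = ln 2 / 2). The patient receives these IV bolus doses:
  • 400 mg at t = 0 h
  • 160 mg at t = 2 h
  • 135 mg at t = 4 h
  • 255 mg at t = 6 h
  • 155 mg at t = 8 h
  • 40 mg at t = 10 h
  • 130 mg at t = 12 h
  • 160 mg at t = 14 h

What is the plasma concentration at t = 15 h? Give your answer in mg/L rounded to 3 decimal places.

198.100 mg/L

k = ln 2 / 2 = 0.34657 per h
Dose 1 (400 mg at t=0 h): 400·exp(−0.34657·15) = 2.210 mg/L
Dose 2 (160 mg at t=2 h): 160·exp(−0.34657·13) = 1.768 mg/L
Dose 3 (135 mg at t=4 h): 135·exp(−0.34657·11) = 2.983 mg/L
Dose 4 (255 mg at t=6 h): 255·exp(−0.34657·9) = 11.270 mg/L
Dose 5 (155 mg at t=8 h): 155·exp(−0.34657·7) = 13.700 mg/L
Dose 6 (40 mg at t=10 h): 40·exp(−0.34657·5) = 7.071 mg/L
Dose 7 (130 mg at t=12 h): 130·exp(−0.34657·3) = 45.962 mg/L
Dose 8 (160 mg at t=14 h): 160·exp(−0.34657·1) = 113.137 mg/L
C(15) = 2.210 + 1.768 + 2.983 + 11.270 + 13.700 + 7.071 + 45.962 + 113.137 = 198.100 mg/L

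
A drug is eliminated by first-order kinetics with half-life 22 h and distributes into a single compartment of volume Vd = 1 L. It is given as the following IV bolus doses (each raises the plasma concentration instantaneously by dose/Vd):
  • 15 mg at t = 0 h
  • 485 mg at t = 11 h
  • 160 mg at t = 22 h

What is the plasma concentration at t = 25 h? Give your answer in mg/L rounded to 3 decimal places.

k = ln 2 / 22 = 0.03151 per h
Dose 1 (15 mg at t=0 h): 15·exp(−0.03151·25) = 6.824 mg/L
Dose 2 (485 mg at t=11 h): 485·exp(−0.03151·14) = 312.016 mg/L
Dose 3 (160 mg at t=22 h): 160·exp(−0.03151·3) = 145.570 mg/L
C(25) = 6.824 + 312.016 + 145.570 = 464.409 mg/L

464.409 mg/L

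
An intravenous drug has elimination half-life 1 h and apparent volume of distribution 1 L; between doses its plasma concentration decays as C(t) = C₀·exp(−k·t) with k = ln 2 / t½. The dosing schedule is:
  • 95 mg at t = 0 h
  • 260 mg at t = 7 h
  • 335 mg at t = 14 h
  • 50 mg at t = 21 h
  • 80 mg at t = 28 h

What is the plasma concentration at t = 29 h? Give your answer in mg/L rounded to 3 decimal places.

k = ln 2 / 1 = 0.69315 per h
Dose 1 (95 mg at t=0 h): 95·exp(−0.69315·29) = 0.000 mg/L
Dose 2 (260 mg at t=7 h): 260·exp(−0.69315·22) = 0.000 mg/L
Dose 3 (335 mg at t=14 h): 335·exp(−0.69315·15) = 0.010 mg/L
Dose 4 (50 mg at t=21 h): 50·exp(−0.69315·8) = 0.195 mg/L
Dose 5 (80 mg at t=28 h): 80·exp(−0.69315·1) = 40.000 mg/L
C(29) = 0.000 + 0.000 + 0.010 + 0.195 + 40.000 = 40.206 mg/L

40.206 mg/L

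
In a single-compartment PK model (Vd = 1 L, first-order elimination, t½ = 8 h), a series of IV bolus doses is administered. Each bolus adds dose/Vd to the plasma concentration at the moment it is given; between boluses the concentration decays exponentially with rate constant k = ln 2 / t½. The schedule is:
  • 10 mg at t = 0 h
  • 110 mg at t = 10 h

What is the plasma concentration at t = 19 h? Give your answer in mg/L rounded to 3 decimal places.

52.363 mg/L

k = ln 2 / 8 = 0.08664 per h
Dose 1 (10 mg at t=0 h): 10·exp(−0.08664·19) = 1.928 mg/L
Dose 2 (110 mg at t=10 h): 110·exp(−0.08664·9) = 50.435 mg/L
C(19) = 1.928 + 50.435 = 52.363 mg/L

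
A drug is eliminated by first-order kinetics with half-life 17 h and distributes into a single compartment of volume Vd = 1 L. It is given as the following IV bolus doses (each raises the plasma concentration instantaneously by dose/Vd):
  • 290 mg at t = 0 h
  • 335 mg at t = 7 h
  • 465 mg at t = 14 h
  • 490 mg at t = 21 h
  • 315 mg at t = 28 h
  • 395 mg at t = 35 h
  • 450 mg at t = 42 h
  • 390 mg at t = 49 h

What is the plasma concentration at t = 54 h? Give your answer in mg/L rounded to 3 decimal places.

1185.098 mg/L

k = ln 2 / 17 = 0.04077 per h
Dose 1 (290 mg at t=0 h): 290·exp(−0.04077·54) = 32.076 mg/L
Dose 2 (335 mg at t=7 h): 335·exp(−0.04077·47) = 49.293 mg/L
Dose 3 (465 mg at t=14 h): 465·exp(−0.04077·40) = 91.022 mg/L
Dose 4 (490 mg at t=21 h): 490·exp(−0.04077·33) = 127.598 mg/L
Dose 5 (315 mg at t=28 h): 315·exp(−0.04077·26) = 109.122 mg/L
Dose 6 (395 mg at t=35 h): 395·exp(−0.04077·19) = 182.034 mg/L
Dose 7 (450 mg at t=42 h): 450·exp(−0.04077·12) = 275.880 mg/L
Dose 8 (390 mg at t=49 h): 390·exp(−0.04077·5) = 318.073 mg/L
C(54) = 32.076 + 49.293 + 91.022 + 127.598 + 109.122 + 182.034 + 275.880 + 318.073 = 1185.098 mg/L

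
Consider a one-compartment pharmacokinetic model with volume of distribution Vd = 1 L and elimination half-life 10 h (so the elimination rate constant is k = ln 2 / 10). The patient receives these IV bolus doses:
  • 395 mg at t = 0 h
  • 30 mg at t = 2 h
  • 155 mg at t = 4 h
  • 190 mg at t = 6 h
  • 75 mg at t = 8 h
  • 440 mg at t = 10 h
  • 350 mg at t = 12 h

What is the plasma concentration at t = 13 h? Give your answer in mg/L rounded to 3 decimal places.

k = ln 2 / 10 = 0.06931 per h
Dose 1 (395 mg at t=0 h): 395·exp(−0.06931·13) = 160.420 mg/L
Dose 2 (30 mg at t=2 h): 30·exp(−0.06931·11) = 13.995 mg/L
Dose 3 (155 mg at t=4 h): 155·exp(−0.06931·9) = 83.062 mg/L
Dose 4 (190 mg at t=6 h): 190·exp(−0.06931·7) = 116.959 mg/L
Dose 5 (75 mg at t=8 h): 75·exp(−0.06931·5) = 53.033 mg/L
Dose 6 (440 mg at t=10 h): 440·exp(−0.06931·3) = 357.391 mg/L
Dose 7 (350 mg at t=12 h): 350·exp(−0.06931·1) = 326.562 mg/L
C(13) = 160.420 + 13.995 + 83.062 + 116.959 + 53.033 + 357.391 + 326.562 = 1111.422 mg/L

1111.422 mg/L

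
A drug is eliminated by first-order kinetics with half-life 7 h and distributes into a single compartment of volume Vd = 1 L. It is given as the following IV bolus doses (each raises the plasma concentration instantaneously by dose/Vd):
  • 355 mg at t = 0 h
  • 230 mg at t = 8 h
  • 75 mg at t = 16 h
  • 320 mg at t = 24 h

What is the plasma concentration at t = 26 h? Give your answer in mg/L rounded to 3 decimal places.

k = ln 2 / 7 = 0.09902 per h
Dose 1 (355 mg at t=0 h): 355·exp(−0.09902·26) = 27.047 mg/L
Dose 2 (230 mg at t=8 h): 230·exp(−0.09902·18) = 38.695 mg/L
Dose 3 (75 mg at t=16 h): 75·exp(−0.09902·10) = 27.862 mg/L
Dose 4 (320 mg at t=24 h): 320·exp(−0.09902·2) = 262.507 mg/L
C(26) = 27.047 + 38.695 + 27.862 + 262.507 = 356.111 mg/L

356.111 mg/L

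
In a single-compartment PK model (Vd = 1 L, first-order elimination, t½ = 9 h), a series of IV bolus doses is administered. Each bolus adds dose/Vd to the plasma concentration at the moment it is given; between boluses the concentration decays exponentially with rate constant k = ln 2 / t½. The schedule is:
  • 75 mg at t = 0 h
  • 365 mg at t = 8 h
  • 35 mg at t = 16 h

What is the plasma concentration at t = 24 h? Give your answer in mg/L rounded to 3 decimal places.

137.159 mg/L

k = ln 2 / 9 = 0.07702 per h
Dose 1 (75 mg at t=0 h): 75·exp(−0.07702·24) = 11.812 mg/L
Dose 2 (365 mg at t=8 h): 365·exp(−0.07702·16) = 106.446 mg/L
Dose 3 (35 mg at t=16 h): 35·exp(−0.07702·8) = 18.901 mg/L
C(24) = 11.812 + 106.446 + 18.901 = 137.159 mg/L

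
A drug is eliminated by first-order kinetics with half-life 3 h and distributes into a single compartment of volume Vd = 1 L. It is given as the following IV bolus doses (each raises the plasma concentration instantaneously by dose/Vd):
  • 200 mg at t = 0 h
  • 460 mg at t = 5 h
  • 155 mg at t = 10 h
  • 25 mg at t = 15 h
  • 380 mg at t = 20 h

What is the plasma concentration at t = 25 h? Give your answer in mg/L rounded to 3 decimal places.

k = ln 2 / 3 = 0.23105 per h
Dose 1 (200 mg at t=0 h): 200·exp(−0.23105·25) = 0.620 mg/L
Dose 2 (460 mg at t=5 h): 460·exp(−0.23105·20) = 4.528 mg/L
Dose 3 (155 mg at t=10 h): 155·exp(−0.23105·15) = 4.844 mg/L
Dose 4 (25 mg at t=15 h): 25·exp(−0.23105·10) = 2.480 mg/L
Dose 5 (380 mg at t=20 h): 380·exp(−0.23105·5) = 119.692 mg/L
C(25) = 0.620 + 4.528 + 4.844 + 2.480 + 119.692 = 132.164 mg/L

132.164 mg/L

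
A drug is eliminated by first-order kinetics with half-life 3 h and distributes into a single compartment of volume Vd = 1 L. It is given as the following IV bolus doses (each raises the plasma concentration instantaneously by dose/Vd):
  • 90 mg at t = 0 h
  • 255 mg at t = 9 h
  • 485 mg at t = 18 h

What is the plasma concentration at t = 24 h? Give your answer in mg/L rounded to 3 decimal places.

129.570 mg/L

k = ln 2 / 3 = 0.23105 per h
Dose 1 (90 mg at t=0 h): 90·exp(−0.23105·24) = 0.352 mg/L
Dose 2 (255 mg at t=9 h): 255·exp(−0.23105·15) = 7.969 mg/L
Dose 3 (485 mg at t=18 h): 485·exp(−0.23105·6) = 121.250 mg/L
C(24) = 0.352 + 7.969 + 121.250 = 129.570 mg/L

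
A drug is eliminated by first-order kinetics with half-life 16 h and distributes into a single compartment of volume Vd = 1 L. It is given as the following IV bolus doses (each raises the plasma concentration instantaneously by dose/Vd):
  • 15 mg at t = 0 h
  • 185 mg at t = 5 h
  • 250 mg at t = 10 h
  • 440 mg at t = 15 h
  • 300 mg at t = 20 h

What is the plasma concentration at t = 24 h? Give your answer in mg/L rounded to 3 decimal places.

773.049 mg/L

k = ln 2 / 16 = 0.04332 per h
Dose 1 (15 mg at t=0 h): 15·exp(−0.04332·24) = 5.303 mg/L
Dose 2 (185 mg at t=5 h): 185·exp(−0.04332·19) = 81.227 mg/L
Dose 3 (250 mg at t=10 h): 250·exp(−0.04332·14) = 136.313 mg/L
Dose 4 (440 mg at t=15 h): 440·exp(−0.04332·9) = 297.936 mg/L
Dose 5 (300 mg at t=20 h): 300·exp(−0.04332·4) = 252.269 mg/L
C(24) = 5.303 + 81.227 + 136.313 + 297.936 + 252.269 = 773.049 mg/L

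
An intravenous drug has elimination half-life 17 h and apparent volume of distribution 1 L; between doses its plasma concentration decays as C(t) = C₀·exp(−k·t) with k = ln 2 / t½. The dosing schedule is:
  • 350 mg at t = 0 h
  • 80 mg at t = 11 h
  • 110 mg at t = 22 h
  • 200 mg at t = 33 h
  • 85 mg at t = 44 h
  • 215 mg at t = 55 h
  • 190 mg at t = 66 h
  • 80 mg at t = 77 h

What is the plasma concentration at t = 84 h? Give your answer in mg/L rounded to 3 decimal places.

k = ln 2 / 17 = 0.04077 per h
Dose 1 (350 mg at t=0 h): 350·exp(−0.04077·84) = 11.393 mg/L
Dose 2 (80 mg at t=11 h): 80·exp(−0.04077·73) = 4.078 mg/L
Dose 3 (110 mg at t=22 h): 110·exp(−0.04077·62) = 8.780 mg/L
Dose 4 (200 mg at t=33 h): 200·exp(−0.04077·51) = 25.000 mg/L
Dose 5 (85 mg at t=44 h): 85·exp(−0.04077·40) = 16.638 mg/L
Dose 6 (215 mg at t=55 h): 215·exp(−0.04077·29) = 65.905 mg/L
Dose 7 (190 mg at t=66 h): 190·exp(−0.04077·18) = 91.204 mg/L
Dose 8 (80 mg at t=77 h): 80·exp(−0.04077·7) = 60.136 mg/L
C(84) = 11.393 + 4.078 + 8.780 + 25.000 + 16.638 + 65.905 + 91.204 + 60.136 = 283.135 mg/L

283.135 mg/L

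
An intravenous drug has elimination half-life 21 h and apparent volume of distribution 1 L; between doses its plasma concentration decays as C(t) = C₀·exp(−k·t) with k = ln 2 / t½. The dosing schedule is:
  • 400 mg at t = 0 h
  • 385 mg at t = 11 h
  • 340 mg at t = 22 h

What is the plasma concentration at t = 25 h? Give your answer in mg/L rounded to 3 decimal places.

k = ln 2 / 21 = 0.03301 per h
Dose 1 (400 mg at t=0 h): 400·exp(−0.03301·25) = 175.263 mg/L
Dose 2 (385 mg at t=11 h): 385·exp(−0.03301·14) = 242.535 mg/L
Dose 3 (340 mg at t=22 h): 340·exp(−0.03301·3) = 307.946 mg/L
C(25) = 175.263 + 242.535 + 307.946 = 725.744 mg/L

725.744 mg/L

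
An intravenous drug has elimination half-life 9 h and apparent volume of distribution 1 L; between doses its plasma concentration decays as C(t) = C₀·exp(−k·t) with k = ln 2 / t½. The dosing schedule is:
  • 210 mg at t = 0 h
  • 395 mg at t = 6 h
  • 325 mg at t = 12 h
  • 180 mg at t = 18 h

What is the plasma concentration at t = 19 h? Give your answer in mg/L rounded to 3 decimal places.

k = ln 2 / 9 = 0.07702 per h
Dose 1 (210 mg at t=0 h): 210·exp(−0.07702·19) = 48.608 mg/L
Dose 2 (395 mg at t=6 h): 395·exp(−0.07702·13) = 145.136 mg/L
Dose 3 (325 mg at t=12 h): 325·exp(−0.07702·7) = 189.561 mg/L
Dose 4 (180 mg at t=18 h): 180·exp(−0.07702·1) = 166.657 mg/L
C(19) = 48.608 + 145.136 + 189.561 + 166.657 = 549.963 mg/L

549.963 mg/L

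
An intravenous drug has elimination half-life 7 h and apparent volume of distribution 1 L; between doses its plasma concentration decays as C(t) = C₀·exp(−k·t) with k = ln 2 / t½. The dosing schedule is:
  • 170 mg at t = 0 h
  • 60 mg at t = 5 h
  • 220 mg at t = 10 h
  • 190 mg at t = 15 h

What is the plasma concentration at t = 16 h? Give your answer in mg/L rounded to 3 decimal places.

348.590 mg/L

k = ln 2 / 7 = 0.09902 per h
Dose 1 (170 mg at t=0 h): 170·exp(−0.09902·16) = 34.864 mg/L
Dose 2 (60 mg at t=5 h): 60·exp(−0.09902·11) = 20.189 mg/L
Dose 3 (220 mg at t=10 h): 220·exp(−0.09902·6) = 121.450 mg/L
Dose 4 (190 mg at t=15 h): 190·exp(−0.09902·1) = 172.087 mg/L
C(16) = 34.864 + 20.189 + 121.450 + 172.087 = 348.590 mg/L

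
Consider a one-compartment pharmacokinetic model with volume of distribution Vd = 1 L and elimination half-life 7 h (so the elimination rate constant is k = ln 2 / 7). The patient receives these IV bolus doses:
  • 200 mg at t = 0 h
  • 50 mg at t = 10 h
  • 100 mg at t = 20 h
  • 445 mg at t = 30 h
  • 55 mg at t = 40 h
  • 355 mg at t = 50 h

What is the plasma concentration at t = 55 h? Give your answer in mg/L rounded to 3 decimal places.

270.830 mg/L

k = ln 2 / 7 = 0.09902 per h
Dose 1 (200 mg at t=0 h): 200·exp(−0.09902·55) = 0.863 mg/L
Dose 2 (50 mg at t=10 h): 50·exp(−0.09902·45) = 0.580 mg/L
Dose 3 (100 mg at t=20 h): 100·exp(−0.09902·35) = 3.125 mg/L
Dose 4 (445 mg at t=30 h): 445·exp(−0.09902·25) = 37.433 mg/L
Dose 5 (55 mg at t=40 h): 55·exp(−0.09902·15) = 12.454 mg/L
Dose 6 (355 mg at t=50 h): 355·exp(−0.09902·5) = 216.375 mg/L
C(55) = 0.863 + 0.580 + 3.125 + 37.433 + 12.454 + 216.375 = 270.830 mg/L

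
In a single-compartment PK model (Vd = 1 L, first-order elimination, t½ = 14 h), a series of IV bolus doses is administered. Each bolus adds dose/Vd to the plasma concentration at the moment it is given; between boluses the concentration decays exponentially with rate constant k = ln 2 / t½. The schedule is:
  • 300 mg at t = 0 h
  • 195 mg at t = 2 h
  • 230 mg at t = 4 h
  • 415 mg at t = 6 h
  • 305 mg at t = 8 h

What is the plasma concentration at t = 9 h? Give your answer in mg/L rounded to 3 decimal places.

1157.568 mg/L

k = ln 2 / 14 = 0.04951 per h
Dose 1 (300 mg at t=0 h): 300·exp(−0.04951·9) = 192.133 mg/L
Dose 2 (195 mg at t=2 h): 195·exp(−0.04951·7) = 137.886 mg/L
Dose 3 (230 mg at t=4 h): 230·exp(−0.04951·5) = 179.563 mg/L
Dose 4 (415 mg at t=6 h): 415·exp(−0.04951·3) = 357.719 mg/L
Dose 5 (305 mg at t=8 h): 305·exp(−0.04951·1) = 290.267 mg/L
C(9) = 192.133 + 137.886 + 179.563 + 357.719 + 290.267 = 1157.568 mg/L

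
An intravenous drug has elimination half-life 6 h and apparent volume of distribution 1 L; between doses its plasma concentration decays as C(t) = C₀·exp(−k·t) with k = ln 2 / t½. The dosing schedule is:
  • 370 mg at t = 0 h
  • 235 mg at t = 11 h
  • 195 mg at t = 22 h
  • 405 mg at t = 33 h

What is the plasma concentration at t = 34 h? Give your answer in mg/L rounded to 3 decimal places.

433.334 mg/L

k = ln 2 / 6 = 0.11552 per h
Dose 1 (370 mg at t=0 h): 370·exp(−0.11552·34) = 7.284 mg/L
Dose 2 (235 mg at t=11 h): 235·exp(−0.11552·23) = 16.486 mg/L
Dose 3 (195 mg at t=22 h): 195·exp(−0.11552·12) = 48.750 mg/L
Dose 4 (405 mg at t=33 h): 405·exp(−0.11552·1) = 360.814 mg/L
C(34) = 7.284 + 16.486 + 48.750 + 360.814 = 433.334 mg/L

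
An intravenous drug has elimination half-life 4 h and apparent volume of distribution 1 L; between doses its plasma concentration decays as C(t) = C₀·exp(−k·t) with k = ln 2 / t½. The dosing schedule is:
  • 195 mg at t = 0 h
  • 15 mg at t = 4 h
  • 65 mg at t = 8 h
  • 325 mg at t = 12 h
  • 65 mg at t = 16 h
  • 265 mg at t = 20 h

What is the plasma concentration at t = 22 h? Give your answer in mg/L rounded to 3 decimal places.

k = ln 2 / 4 = 0.17329 per h
Dose 1 (195 mg at t=0 h): 195·exp(−0.17329·22) = 4.309 mg/L
Dose 2 (15 mg at t=4 h): 15·exp(−0.17329·18) = 0.663 mg/L
Dose 3 (65 mg at t=8 h): 65·exp(−0.17329·14) = 5.745 mg/L
Dose 4 (325 mg at t=12 h): 325·exp(−0.17329·10) = 57.452 mg/L
Dose 5 (65 mg at t=16 h): 65·exp(−0.17329·6) = 22.981 mg/L
Dose 6 (265 mg at t=20 h): 265·exp(−0.17329·2) = 187.383 mg/L
C(22) = 4.309 + 0.663 + 5.745 + 57.452 + 22.981 + 187.383 = 278.534 mg/L

278.534 mg/L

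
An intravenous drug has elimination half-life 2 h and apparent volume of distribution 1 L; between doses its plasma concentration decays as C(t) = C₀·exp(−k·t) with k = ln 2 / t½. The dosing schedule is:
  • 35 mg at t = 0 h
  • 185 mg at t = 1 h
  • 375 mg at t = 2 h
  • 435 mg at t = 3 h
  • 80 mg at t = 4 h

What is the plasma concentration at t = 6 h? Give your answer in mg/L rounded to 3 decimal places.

324.624 mg/L

k = ln 2 / 2 = 0.34657 per h
Dose 1 (35 mg at t=0 h): 35·exp(−0.34657·6) = 4.375 mg/L
Dose 2 (185 mg at t=1 h): 185·exp(−0.34657·5) = 32.704 mg/L
Dose 3 (375 mg at t=2 h): 375·exp(−0.34657·4) = 93.750 mg/L
Dose 4 (435 mg at t=3 h): 435·exp(−0.34657·3) = 153.796 mg/L
Dose 5 (80 mg at t=4 h): 80·exp(−0.34657·2) = 40.000 mg/L
C(6) = 4.375 + 32.704 + 93.750 + 153.796 + 40.000 = 324.624 mg/L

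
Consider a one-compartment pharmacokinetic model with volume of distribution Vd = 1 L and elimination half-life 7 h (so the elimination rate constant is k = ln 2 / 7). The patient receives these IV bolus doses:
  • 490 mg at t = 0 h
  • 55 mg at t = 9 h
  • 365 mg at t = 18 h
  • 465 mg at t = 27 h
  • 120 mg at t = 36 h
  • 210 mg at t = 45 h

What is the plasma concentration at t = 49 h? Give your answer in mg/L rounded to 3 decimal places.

248.913 mg/L

k = ln 2 / 7 = 0.09902 per h
Dose 1 (490 mg at t=0 h): 490·exp(−0.09902·49) = 3.828 mg/L
Dose 2 (55 mg at t=9 h): 55·exp(−0.09902·40) = 1.048 mg/L
Dose 3 (365 mg at t=18 h): 365·exp(−0.09902·31) = 16.950 mg/L
Dose 4 (465 mg at t=27 h): 465·exp(−0.09902·22) = 52.645 mg/L
Dose 5 (120 mg at t=36 h): 120·exp(−0.09902·13) = 33.123 mg/L
Dose 6 (210 mg at t=45 h): 210·exp(−0.09902·4) = 141.320 mg/L
C(49) = 3.828 + 1.048 + 16.950 + 52.645 + 33.123 + 141.320 = 248.913 mg/L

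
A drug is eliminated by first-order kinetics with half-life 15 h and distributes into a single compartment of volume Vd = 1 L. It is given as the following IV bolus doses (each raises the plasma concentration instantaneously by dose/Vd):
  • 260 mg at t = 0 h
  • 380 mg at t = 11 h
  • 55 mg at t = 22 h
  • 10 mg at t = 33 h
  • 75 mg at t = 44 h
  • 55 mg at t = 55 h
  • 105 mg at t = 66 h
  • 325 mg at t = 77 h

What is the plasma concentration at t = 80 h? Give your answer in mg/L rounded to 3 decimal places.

k = ln 2 / 15 = 0.04621 per h
Dose 1 (260 mg at t=0 h): 260·exp(−0.04621·80) = 6.449 mg/L
Dose 2 (380 mg at t=11 h): 380·exp(−0.04621·69) = 15.669 mg/L
Dose 3 (55 mg at t=22 h): 55·exp(−0.04621·58) = 3.770 mg/L
Dose 4 (10 mg at t=33 h): 10·exp(−0.04621·47) = 1.140 mg/L
Dose 5 (75 mg at t=44 h): 75·exp(−0.04621·36) = 14.210 mg/L
Dose 6 (55 mg at t=55 h): 55·exp(−0.04621·25) = 17.324 mg/L
Dose 7 (105 mg at t=66 h): 105·exp(−0.04621·14) = 54.983 mg/L
Dose 8 (325 mg at t=77 h): 325·exp(−0.04621·3) = 282.929 mg/L
C(80) = 6.449 + 15.669 + 3.770 + 1.140 + 14.210 + 17.324 + 54.983 + 282.929 = 396.474 mg/L

396.474 mg/L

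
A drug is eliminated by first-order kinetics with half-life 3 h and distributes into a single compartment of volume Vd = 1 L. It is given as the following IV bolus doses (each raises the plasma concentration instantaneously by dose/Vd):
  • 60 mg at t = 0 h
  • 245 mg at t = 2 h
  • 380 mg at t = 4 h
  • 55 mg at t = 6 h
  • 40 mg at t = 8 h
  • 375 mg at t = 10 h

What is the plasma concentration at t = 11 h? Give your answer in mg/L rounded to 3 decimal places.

k = ln 2 / 3 = 0.23105 per h
Dose 1 (60 mg at t=0 h): 60·exp(−0.23105·11) = 4.725 mg/L
Dose 2 (245 mg at t=2 h): 245·exp(−0.23105·9) = 30.625 mg/L
Dose 3 (380 mg at t=4 h): 380·exp(−0.23105·7) = 75.402 mg/L
Dose 4 (55 mg at t=6 h): 55·exp(−0.23105·5) = 17.324 mg/L
Dose 5 (40 mg at t=8 h): 40·exp(−0.23105·3) = 20.000 mg/L
Dose 6 (375 mg at t=10 h): 375·exp(−0.23105·1) = 297.638 mg/L
C(11) = 4.725 + 30.625 + 75.402 + 17.324 + 20.000 + 297.638 = 445.713 mg/L

445.713 mg/L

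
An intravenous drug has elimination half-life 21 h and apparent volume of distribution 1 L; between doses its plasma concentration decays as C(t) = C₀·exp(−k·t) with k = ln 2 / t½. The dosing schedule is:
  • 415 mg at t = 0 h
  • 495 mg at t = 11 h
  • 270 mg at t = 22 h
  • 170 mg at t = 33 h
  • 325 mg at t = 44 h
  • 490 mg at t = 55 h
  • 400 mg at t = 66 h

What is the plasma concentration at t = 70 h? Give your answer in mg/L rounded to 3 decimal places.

1004.243 mg/L

k = ln 2 / 21 = 0.03301 per h
Dose 1 (415 mg at t=0 h): 415·exp(−0.03301·70) = 41.173 mg/L
Dose 2 (495 mg at t=11 h): 495·exp(−0.03301·59) = 70.608 mg/L
Dose 3 (270 mg at t=22 h): 270·exp(−0.03301·48) = 55.373 mg/L
Dose 4 (170 mg at t=33 h): 170·exp(−0.03301·37) = 50.126 mg/L
Dose 5 (325 mg at t=44 h): 325·exp(−0.03301·26) = 137.778 mg/L
Dose 6 (490 mg at t=55 h): 490·exp(−0.03301·15) = 298.658 mg/L
Dose 7 (400 mg at t=66 h): 400·exp(−0.03301·4) = 350.527 mg/L
C(70) = 41.173 + 70.608 + 55.373 + 50.126 + 137.778 + 298.658 + 350.527 = 1004.243 mg/L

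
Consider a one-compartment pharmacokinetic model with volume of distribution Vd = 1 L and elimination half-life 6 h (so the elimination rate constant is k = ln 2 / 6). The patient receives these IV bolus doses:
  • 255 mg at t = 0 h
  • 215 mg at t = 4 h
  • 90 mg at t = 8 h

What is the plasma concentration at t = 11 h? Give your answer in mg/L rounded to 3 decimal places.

230.968 mg/L

k = ln 2 / 6 = 0.11552 per h
Dose 1 (255 mg at t=0 h): 255·exp(−0.11552·11) = 71.557 mg/L
Dose 2 (215 mg at t=4 h): 215·exp(−0.11552·7) = 95.772 mg/L
Dose 3 (90 mg at t=8 h): 90·exp(−0.11552·3) = 63.640 mg/L
C(11) = 71.557 + 95.772 + 63.640 = 230.968 mg/L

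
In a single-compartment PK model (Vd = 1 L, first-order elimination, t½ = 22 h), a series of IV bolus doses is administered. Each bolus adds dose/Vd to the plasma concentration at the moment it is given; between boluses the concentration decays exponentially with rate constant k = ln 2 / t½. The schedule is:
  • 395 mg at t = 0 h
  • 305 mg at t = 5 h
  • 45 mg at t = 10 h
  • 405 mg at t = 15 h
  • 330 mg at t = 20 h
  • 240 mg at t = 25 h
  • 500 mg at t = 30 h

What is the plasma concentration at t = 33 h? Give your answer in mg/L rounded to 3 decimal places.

k = ln 2 / 22 = 0.03151 per h
Dose 1 (395 mg at t=0 h): 395·exp(−0.03151·33) = 139.654 mg/L
Dose 2 (305 mg at t=5 h): 305·exp(−0.03151·28) = 126.232 mg/L
Dose 3 (45 mg at t=10 h): 45·exp(−0.03151·23) = 21.802 mg/L
Dose 4 (405 mg at t=15 h): 405·exp(−0.03151·18) = 229.698 mg/L
Dose 5 (330 mg at t=20 h): 330·exp(−0.03151·13) = 219.095 mg/L
Dose 6 (240 mg at t=25 h): 240·exp(−0.03151·8) = 186.529 mg/L
Dose 7 (500 mg at t=30 h): 500·exp(−0.03151·3) = 454.905 mg/L
C(33) = 139.654 + 126.232 + 21.802 + 229.698 + 219.095 + 186.529 + 454.905 = 1377.915 mg/L

1377.915 mg/L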